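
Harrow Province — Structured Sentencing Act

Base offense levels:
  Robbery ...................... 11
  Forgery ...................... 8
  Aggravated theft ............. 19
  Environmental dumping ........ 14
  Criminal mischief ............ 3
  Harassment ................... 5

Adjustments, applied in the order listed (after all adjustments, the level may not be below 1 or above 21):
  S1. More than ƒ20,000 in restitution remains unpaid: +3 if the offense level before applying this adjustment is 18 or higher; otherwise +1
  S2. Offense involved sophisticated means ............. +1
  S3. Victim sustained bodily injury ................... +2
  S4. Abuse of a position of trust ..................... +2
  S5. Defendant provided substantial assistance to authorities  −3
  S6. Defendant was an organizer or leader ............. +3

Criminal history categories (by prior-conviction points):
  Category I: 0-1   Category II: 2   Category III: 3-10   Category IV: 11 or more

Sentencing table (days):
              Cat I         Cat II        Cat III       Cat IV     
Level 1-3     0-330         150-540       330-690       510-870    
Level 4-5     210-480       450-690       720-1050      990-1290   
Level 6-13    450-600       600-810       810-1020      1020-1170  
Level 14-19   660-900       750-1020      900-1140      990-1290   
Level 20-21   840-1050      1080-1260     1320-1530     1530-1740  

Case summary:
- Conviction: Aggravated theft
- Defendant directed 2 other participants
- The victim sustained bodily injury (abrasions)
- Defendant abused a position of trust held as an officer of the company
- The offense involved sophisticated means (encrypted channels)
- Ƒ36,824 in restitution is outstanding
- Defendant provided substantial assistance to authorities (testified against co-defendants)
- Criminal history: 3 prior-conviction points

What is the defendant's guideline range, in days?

Base offense level for aggravated theft: 19.
S1 applies (level before this adjustment is 19 ≥ 18, so +3): 19 + 3 = 22.
S2 applies: 22 + 1 = 23.
S3 applies: 23 + 2 = 25.
S4 applies: 25 + 2 = 27.
S5 applies: 27 − 3 = 24.
S6 applies: 24 + 3 = 27.
Level 27 exceeds the maximum of 21; capped at 21.
Final offense level: 21.
Criminal history: 3 prior points → Category III (3-10).
Level 21 falls in the 20-21 band.
Grid: Level 20-21 × Category III = 1320-1530 days.

1320-1530 days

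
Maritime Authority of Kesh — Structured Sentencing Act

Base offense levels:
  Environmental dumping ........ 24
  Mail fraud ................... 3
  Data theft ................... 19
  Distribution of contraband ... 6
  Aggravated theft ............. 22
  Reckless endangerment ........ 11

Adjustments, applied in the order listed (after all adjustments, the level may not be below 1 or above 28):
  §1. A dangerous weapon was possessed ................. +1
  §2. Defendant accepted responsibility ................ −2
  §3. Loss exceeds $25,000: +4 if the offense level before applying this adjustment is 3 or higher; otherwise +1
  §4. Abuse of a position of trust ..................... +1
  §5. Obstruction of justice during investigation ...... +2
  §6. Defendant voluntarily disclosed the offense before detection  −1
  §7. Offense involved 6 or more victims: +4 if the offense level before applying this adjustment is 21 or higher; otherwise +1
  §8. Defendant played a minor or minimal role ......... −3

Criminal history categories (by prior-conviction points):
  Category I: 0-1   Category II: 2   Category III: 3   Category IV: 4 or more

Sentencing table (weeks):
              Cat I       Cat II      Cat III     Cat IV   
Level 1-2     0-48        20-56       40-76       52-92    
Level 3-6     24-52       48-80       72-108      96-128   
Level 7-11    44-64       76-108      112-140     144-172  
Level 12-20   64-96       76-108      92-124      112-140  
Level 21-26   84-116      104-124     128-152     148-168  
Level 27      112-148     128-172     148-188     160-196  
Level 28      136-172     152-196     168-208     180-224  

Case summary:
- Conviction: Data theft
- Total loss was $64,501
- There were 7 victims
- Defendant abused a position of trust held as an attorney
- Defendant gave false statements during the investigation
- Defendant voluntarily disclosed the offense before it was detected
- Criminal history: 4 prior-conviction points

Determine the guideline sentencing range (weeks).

Base offense level for data theft: 19.
§1 does not apply.
§2 does not apply.
§3 applies (level before this adjustment is 19 ≥ 3, so +4): 19 + 4 = 23.
§4 applies: 23 + 1 = 24.
§5 applies: 24 + 2 = 26.
§6 applies: 26 − 1 = 25.
§7 applies (level before this adjustment is 25 ≥ 21, so +4): 25 + 4 = 29.
§8 does not apply.
Level 29 exceeds the maximum of 28; capped at 28.
Final offense level: 28.
Criminal history: 4 prior points → Category IV (4+).
Level 28 falls in the 28 band.
Grid: Level 28 × Category IV = 180-224 weeks.

180-224 weeks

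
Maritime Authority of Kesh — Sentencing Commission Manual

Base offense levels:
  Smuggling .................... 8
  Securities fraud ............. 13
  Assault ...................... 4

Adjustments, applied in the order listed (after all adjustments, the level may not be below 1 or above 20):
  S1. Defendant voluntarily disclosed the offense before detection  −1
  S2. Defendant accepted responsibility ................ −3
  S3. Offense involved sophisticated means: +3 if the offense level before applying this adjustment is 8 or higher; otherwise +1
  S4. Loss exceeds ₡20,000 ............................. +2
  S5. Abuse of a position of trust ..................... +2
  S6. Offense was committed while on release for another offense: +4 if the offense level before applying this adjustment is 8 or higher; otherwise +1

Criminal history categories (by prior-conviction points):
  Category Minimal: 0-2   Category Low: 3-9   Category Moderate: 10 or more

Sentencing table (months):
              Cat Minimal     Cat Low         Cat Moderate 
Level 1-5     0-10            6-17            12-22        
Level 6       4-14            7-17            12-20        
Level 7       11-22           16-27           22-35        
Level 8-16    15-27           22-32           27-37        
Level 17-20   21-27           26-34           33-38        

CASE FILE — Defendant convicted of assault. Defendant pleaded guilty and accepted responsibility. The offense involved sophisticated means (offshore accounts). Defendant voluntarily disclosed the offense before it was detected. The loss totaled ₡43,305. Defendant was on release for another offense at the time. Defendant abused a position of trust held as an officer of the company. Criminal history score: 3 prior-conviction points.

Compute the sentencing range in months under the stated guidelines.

7-17 months

Base offense level for assault: 4.
S1 applies: 4 − 1 = 3.
S2 applies: 3 − 3 = 0.
S3 applies (level before this adjustment is 0 < 8, so +1): 0 + 1 = 1.
S4 applies: 1 + 2 = 3.
S5 applies: 3 + 2 = 5.
S6 applies (level before this adjustment is 5 < 8, so +1): 5 + 1 = 6.
Final offense level: 6.
Criminal history: 3 prior points → Category Low (3-9).
Level 6 falls in the 6 band.
Grid: Level 6 × Category Low = 7-17 months.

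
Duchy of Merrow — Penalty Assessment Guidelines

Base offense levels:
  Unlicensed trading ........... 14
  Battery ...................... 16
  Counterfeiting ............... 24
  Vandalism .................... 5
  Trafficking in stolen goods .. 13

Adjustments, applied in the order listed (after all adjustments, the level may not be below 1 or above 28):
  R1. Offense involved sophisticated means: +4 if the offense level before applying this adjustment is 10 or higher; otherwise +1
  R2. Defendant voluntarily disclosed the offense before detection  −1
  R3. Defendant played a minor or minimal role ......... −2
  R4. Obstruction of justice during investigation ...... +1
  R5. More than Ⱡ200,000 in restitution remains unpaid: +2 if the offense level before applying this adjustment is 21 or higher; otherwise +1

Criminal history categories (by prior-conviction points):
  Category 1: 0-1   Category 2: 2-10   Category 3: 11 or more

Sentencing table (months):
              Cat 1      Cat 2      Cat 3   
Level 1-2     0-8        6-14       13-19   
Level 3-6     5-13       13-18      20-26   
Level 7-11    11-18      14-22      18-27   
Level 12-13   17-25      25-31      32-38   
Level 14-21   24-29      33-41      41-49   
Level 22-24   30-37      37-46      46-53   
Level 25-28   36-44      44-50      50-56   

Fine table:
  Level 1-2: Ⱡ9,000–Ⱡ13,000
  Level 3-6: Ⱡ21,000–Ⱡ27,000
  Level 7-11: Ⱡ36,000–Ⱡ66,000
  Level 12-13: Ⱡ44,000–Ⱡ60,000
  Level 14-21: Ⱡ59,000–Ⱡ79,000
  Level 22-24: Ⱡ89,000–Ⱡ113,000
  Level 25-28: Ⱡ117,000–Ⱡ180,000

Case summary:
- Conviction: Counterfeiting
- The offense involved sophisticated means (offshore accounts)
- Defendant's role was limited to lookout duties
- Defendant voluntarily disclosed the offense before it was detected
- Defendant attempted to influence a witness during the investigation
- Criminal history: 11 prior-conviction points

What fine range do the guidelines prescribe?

Ⱡ117,000–Ⱡ180,000

Base offense level for counterfeiting: 24.
R1 applies (level before this adjustment is 24 ≥ 10, so +4): 24 + 4 = 28.
R2 applies: 28 − 1 = 27.
R3 applies: 27 − 2 = 25.
R4 applies: 25 + 1 = 26.
Final offense level: 26.
Level 26 falls in the 25-28 band.
Fine table: Level 25-28 → Ⱡ117,000–Ⱡ180,000.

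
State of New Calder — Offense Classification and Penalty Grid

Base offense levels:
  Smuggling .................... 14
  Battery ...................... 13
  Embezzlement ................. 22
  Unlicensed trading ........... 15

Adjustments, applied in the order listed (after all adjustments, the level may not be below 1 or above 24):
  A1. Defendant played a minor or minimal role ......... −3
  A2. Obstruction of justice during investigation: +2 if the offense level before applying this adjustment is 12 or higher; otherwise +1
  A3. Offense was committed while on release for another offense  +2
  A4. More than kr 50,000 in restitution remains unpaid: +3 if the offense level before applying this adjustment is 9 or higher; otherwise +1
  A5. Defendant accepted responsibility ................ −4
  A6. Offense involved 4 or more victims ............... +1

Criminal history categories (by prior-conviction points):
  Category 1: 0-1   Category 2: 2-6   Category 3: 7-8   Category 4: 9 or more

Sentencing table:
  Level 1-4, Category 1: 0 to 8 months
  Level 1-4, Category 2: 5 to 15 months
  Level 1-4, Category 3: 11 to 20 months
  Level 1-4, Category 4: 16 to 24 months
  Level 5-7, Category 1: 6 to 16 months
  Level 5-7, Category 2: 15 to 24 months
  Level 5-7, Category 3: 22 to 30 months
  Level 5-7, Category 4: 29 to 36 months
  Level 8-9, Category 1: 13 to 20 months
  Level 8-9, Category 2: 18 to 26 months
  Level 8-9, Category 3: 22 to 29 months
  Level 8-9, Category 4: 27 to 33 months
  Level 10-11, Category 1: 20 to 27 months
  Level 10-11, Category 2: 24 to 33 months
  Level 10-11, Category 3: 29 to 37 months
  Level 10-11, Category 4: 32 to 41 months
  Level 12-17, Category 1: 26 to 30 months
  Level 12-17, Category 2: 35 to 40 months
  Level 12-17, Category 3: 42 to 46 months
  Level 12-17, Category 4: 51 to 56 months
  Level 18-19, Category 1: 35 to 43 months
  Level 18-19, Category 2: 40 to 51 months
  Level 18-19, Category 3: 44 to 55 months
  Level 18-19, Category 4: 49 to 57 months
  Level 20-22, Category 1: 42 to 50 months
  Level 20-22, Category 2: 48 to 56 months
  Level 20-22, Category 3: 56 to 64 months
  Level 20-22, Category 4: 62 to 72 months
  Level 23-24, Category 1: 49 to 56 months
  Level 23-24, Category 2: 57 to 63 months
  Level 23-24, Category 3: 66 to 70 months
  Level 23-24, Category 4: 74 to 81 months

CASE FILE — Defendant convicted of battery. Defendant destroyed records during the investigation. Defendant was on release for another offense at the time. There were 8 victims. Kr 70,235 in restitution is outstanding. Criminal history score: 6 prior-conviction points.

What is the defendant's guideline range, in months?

Base offense level for battery: 13.
A2 applies (level before this adjustment is 13 ≥ 12, so +2): 13 + 2 = 15.
A3 applies: 15 + 2 = 17.
A4 applies (level before this adjustment is 17 ≥ 9, so +3): 17 + 3 = 20.
A5 does not apply.
A6 applies: 20 + 1 = 21.
Final offense level: 21.
Criminal history: 6 prior points → Category 2 (2-6).
Level 21 falls in the 20-22 band.
Grid: Level 20-22 × Category 2 = 48-56 months.

48-56 months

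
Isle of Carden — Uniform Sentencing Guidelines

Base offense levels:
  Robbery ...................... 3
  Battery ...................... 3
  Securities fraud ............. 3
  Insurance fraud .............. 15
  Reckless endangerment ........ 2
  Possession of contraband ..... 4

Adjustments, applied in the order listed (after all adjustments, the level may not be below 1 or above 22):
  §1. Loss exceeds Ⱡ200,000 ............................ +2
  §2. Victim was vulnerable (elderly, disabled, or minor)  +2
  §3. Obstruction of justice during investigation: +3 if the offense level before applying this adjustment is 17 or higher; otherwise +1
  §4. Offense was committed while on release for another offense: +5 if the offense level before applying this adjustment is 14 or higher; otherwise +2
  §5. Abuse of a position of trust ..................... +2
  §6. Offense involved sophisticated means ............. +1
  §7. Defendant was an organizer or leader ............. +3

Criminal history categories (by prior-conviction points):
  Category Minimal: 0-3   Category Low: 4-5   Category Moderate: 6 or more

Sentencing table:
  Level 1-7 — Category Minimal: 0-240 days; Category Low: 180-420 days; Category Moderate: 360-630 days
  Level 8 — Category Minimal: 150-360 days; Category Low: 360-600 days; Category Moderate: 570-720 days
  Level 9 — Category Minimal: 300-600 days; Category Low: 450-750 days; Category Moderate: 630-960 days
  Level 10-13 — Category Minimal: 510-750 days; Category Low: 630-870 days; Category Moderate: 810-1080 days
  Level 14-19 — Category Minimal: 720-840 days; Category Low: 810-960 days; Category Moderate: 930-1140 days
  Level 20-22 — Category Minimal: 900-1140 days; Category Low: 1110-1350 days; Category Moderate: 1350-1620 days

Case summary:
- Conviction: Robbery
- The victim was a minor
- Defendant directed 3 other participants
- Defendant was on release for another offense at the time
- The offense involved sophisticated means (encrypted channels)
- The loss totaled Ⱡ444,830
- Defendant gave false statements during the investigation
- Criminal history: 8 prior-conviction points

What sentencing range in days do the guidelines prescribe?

Base offense level for robbery: 3.
§1 applies: 3 + 2 = 5.
§2 applies: 5 + 2 = 7.
§3 applies (level before this adjustment is 7 < 17, so +1): 7 + 1 = 8.
§4 applies (level before this adjustment is 8 < 14, so +2): 8 + 2 = 10.
§5 does not apply.
§6 applies: 10 + 1 = 11.
§7 applies: 11 + 3 = 14.
Final offense level: 14.
Criminal history: 8 prior points → Category Moderate (6+).
Level 14 falls in the 14-19 band.
Grid: Level 14-19 × Category Moderate = 930-1140 days.

930-1140 days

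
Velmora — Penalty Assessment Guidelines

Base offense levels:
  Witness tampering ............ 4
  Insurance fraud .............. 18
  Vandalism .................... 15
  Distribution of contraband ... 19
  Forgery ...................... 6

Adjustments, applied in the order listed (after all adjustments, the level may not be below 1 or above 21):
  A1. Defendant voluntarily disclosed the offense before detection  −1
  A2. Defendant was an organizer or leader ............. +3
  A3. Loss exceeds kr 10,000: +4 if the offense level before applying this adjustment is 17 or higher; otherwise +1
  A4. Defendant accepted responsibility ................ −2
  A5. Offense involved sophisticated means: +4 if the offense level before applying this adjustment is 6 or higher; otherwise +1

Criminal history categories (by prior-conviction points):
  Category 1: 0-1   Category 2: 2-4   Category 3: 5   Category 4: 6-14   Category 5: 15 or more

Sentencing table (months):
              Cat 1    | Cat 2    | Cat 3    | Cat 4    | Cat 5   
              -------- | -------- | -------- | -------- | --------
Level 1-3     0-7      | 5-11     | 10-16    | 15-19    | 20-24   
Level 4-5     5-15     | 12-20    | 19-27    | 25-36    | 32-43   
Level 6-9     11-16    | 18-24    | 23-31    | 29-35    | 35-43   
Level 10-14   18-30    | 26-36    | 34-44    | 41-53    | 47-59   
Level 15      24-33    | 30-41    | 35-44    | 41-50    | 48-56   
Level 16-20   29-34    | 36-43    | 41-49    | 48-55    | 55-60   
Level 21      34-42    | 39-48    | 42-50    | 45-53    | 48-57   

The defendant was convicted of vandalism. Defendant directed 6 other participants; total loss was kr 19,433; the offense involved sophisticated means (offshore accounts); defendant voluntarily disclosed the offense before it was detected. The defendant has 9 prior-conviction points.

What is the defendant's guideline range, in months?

45-53 months

Base offense level for vandalism: 15.
A1 applies: 15 − 1 = 14.
A2 applies: 14 + 3 = 17.
A3 applies (level before this adjustment is 17 ≥ 17, so +4): 17 + 4 = 21.
A4 does not apply.
A5 applies (level before this adjustment is 21 ≥ 6, so +4): 21 + 4 = 25.
Level 25 exceeds the maximum of 21; capped at 21.
Final offense level: 21.
Criminal history: 9 prior points → Category 4 (6-14).
Level 21 falls in the 21 band.
Grid: Level 21 × Category 4 = 45-53 months.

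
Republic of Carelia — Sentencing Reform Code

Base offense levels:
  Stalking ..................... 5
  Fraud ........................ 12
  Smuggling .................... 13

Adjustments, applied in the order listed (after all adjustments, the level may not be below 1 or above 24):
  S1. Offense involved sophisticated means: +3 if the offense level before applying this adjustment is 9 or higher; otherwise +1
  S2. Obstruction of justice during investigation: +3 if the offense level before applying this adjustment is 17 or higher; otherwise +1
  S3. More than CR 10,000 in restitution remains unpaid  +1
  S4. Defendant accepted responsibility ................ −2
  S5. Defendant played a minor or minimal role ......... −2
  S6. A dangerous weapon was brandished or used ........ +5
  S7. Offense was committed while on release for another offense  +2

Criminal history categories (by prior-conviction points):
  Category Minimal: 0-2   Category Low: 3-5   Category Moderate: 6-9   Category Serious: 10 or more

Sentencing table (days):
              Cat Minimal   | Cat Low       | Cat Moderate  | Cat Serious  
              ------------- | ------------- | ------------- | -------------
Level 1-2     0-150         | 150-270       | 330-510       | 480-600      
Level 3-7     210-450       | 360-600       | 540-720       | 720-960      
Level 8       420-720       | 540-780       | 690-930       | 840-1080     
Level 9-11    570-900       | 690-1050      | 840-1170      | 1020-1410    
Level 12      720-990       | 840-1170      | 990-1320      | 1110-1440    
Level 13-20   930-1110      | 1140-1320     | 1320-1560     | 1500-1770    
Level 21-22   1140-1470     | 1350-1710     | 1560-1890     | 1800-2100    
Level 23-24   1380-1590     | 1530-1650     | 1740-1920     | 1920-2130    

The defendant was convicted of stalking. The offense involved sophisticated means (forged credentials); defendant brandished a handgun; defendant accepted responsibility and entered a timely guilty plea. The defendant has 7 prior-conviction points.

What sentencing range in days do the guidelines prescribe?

840-1170 days

Base offense level for stalking: 5.
S1 applies (level before this adjustment is 5 < 9, so +1): 5 + 1 = 6.
S3 does not apply.
S4 applies: 6 − 2 = 4.
S6 applies: 4 + 5 = 9.
Final offense level: 9.
Criminal history: 7 prior points → Category Moderate (6-9).
Level 9 falls in the 9-11 band.
Grid: Level 9-11 × Category Moderate = 840-1170 days.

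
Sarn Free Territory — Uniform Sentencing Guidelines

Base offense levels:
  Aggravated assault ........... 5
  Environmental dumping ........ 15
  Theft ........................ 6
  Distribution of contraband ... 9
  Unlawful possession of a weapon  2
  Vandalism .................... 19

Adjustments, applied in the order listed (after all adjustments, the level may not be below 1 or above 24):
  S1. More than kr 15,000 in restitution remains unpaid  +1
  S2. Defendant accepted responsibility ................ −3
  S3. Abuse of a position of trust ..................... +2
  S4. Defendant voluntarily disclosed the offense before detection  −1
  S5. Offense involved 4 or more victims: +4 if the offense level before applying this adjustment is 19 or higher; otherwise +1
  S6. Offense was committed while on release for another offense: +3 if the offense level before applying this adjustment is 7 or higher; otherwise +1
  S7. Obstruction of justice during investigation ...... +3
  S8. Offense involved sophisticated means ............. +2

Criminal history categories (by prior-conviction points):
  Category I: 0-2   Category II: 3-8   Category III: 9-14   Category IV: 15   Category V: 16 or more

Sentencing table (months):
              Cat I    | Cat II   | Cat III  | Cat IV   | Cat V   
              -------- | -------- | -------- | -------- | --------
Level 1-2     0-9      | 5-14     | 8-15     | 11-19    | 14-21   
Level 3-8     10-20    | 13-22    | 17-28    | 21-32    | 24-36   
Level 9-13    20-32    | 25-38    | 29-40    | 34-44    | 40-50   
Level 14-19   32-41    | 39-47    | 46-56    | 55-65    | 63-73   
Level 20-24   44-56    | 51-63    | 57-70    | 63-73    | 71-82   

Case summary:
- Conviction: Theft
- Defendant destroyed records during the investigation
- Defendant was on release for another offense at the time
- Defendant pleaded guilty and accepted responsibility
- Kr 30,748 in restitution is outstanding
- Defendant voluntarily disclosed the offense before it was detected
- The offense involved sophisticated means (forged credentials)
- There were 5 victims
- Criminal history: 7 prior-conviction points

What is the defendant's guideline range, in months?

25-38 months

Base offense level for theft: 6.
S1 applies: 6 + 1 = 7.
S2 applies: 7 − 3 = 4.
S4 applies: 4 − 1 = 3.
S5 applies (level before this adjustment is 3 < 19, so +1): 3 + 1 = 4.
S6 applies (level before this adjustment is 4 < 7, so +1): 4 + 1 = 5.
S7 applies: 5 + 3 = 8.
S8 applies: 8 + 2 = 10.
Final offense level: 10.
Criminal history: 7 prior points → Category II (3-8).
Level 10 falls in the 9-13 band.
Grid: Level 9-13 × Category II = 25-38 months.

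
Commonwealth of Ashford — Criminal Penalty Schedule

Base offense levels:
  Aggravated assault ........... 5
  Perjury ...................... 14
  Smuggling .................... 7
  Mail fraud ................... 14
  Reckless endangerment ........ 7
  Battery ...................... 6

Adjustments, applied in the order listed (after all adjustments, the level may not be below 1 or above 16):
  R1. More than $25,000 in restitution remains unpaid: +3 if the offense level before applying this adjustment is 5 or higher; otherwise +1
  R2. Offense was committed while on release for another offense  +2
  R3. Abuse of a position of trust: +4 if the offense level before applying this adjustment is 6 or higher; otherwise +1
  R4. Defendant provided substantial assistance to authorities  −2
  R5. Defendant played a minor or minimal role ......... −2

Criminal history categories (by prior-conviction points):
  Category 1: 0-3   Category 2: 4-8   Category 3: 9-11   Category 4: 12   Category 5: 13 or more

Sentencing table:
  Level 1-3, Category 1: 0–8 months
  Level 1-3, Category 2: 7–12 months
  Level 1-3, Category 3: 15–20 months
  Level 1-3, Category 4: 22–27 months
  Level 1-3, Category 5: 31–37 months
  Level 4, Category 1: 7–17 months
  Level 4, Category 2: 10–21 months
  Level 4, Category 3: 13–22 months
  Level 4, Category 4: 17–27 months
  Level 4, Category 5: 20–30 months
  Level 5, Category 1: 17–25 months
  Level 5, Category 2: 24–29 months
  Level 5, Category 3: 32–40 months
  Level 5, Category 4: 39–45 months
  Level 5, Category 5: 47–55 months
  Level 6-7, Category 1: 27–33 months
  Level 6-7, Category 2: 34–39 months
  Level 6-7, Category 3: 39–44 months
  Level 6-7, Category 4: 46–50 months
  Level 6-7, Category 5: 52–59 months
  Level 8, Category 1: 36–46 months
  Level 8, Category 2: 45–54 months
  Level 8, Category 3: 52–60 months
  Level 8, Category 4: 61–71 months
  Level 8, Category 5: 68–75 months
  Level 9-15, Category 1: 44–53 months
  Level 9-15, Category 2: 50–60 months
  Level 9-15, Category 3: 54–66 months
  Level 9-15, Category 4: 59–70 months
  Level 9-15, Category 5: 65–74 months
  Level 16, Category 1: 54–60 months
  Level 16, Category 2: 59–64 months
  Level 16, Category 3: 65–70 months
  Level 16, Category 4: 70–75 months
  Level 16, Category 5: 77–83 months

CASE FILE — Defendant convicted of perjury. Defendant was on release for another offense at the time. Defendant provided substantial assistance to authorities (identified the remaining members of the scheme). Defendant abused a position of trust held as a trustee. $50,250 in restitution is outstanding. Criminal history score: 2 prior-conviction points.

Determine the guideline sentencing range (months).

Base offense level for perjury: 14.
R1 applies (level before this adjustment is 14 ≥ 5, so +3): 14 + 3 = 17.
R2 applies: 17 + 2 = 19.
R3 applies (level before this adjustment is 19 ≥ 6, so +4): 19 + 4 = 23.
R4 applies: 23 − 2 = 21.
R5 does not apply.
Level 21 exceeds the maximum of 16; capped at 16.
Final offense level: 16.
Criminal history: 2 prior points → Category 1 (0-3).
Level 16 falls in the 16 band.
Grid: Level 16 × Category 1 = 54-60 months.

54-60 months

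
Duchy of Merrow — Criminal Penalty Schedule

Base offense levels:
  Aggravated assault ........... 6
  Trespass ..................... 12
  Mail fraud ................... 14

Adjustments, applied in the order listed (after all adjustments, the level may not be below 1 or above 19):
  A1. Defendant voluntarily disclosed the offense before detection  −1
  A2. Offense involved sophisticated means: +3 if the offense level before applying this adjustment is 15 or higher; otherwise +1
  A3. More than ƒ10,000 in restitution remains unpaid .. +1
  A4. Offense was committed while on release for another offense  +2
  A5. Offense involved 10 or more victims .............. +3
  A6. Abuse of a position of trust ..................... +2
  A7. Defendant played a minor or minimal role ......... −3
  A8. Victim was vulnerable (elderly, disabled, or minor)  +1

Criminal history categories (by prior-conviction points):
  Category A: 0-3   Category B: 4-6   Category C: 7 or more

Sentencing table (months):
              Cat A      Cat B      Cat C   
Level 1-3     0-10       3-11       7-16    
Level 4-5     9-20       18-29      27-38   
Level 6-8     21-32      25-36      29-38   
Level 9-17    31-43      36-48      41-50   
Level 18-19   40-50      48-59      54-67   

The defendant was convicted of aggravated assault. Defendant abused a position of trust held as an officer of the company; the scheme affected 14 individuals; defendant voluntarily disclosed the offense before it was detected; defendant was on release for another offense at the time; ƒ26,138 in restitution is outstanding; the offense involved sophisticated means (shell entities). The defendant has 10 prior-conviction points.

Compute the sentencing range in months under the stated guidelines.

Base offense level for aggravated assault: 6.
A1 applies: 6 − 1 = 5.
A2 applies (level before this adjustment is 5 < 15, so +1): 5 + 1 = 6.
A3 applies: 6 + 1 = 7.
A4 applies: 7 + 2 = 9.
A5 applies: 9 + 3 = 12.
A6 applies: 12 + 2 = 14.
Final offense level: 14.
Criminal history: 10 prior points → Category C (7+).
Level 14 falls in the 9-17 band.
Grid: Level 9-17 × Category C = 41-50 months.

41-50 months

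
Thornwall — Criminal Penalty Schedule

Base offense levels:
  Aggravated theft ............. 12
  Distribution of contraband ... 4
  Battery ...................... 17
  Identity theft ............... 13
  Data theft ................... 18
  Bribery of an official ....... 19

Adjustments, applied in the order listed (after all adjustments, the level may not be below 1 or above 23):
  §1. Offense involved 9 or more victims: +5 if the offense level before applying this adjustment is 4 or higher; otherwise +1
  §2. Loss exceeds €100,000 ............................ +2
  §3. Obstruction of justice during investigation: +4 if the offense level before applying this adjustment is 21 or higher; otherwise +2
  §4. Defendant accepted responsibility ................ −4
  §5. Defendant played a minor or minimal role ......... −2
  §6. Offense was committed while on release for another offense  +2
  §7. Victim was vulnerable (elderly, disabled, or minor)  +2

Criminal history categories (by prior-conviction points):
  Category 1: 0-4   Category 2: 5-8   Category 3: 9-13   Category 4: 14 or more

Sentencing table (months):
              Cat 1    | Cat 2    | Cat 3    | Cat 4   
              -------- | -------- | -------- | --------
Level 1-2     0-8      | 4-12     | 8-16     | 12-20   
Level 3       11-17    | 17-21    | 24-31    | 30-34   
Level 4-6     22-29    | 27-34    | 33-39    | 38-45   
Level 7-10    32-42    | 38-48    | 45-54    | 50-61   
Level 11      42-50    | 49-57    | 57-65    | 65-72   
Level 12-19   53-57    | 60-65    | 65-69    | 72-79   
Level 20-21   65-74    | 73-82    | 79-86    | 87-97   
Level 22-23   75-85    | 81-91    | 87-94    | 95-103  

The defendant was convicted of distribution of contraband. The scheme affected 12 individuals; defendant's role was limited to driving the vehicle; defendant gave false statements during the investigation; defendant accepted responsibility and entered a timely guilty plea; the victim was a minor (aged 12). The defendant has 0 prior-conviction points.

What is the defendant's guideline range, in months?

32-42 months

Base offense level for distribution of contraband: 4.
§1 applies (level before this adjustment is 4 ≥ 4, so +5): 4 + 5 = 9.
§3 applies (level before this adjustment is 9 < 21, so +2): 9 + 2 = 11.
§4 applies: 11 − 4 = 7.
§5 applies: 7 − 2 = 5.
§7 applies: 5 + 2 = 7.
Final offense level: 7.
Criminal history: 0 prior points → Category 1 (0-4).
Level 7 falls in the 7-10 band.
Grid: Level 7-10 × Category 1 = 32-42 months.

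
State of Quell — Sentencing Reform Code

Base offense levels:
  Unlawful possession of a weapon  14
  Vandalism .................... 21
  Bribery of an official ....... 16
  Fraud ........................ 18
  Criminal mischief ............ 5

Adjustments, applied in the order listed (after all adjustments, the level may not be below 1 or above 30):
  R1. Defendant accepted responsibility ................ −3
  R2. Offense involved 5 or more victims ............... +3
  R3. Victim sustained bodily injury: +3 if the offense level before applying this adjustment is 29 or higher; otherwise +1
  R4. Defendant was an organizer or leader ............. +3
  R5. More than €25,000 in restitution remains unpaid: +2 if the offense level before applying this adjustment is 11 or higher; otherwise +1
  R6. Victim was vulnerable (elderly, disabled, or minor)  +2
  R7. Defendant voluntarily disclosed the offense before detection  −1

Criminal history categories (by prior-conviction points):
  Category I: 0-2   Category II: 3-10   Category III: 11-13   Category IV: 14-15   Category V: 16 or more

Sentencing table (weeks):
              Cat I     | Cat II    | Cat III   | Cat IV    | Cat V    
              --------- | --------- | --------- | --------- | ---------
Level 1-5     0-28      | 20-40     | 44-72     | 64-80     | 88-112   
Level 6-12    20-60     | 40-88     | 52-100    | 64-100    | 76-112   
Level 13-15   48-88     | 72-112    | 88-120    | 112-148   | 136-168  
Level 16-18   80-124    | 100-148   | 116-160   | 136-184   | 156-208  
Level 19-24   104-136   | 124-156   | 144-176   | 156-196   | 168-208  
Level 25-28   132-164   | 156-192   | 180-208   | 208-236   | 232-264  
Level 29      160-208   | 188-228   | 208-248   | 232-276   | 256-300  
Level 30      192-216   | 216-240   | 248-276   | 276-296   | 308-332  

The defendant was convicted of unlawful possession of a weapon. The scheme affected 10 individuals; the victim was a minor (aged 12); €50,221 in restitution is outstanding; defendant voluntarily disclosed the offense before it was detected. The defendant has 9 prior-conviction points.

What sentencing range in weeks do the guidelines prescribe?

Base offense level for unlawful possession of a weapon: 14.
R1 does not apply.
R2 applies: 14 + 3 = 17.
R4 does not apply.
R5 applies (level before this adjustment is 17 ≥ 11, so +2): 17 + 2 = 19.
R6 applies: 19 + 2 = 21.
R7 applies: 21 − 1 = 20.
Final offense level: 20.
Criminal history: 9 prior points → Category II (3-10).
Level 20 falls in the 19-24 band.
Grid: Level 19-24 × Category II = 124-156 weeks.

124-156 weeks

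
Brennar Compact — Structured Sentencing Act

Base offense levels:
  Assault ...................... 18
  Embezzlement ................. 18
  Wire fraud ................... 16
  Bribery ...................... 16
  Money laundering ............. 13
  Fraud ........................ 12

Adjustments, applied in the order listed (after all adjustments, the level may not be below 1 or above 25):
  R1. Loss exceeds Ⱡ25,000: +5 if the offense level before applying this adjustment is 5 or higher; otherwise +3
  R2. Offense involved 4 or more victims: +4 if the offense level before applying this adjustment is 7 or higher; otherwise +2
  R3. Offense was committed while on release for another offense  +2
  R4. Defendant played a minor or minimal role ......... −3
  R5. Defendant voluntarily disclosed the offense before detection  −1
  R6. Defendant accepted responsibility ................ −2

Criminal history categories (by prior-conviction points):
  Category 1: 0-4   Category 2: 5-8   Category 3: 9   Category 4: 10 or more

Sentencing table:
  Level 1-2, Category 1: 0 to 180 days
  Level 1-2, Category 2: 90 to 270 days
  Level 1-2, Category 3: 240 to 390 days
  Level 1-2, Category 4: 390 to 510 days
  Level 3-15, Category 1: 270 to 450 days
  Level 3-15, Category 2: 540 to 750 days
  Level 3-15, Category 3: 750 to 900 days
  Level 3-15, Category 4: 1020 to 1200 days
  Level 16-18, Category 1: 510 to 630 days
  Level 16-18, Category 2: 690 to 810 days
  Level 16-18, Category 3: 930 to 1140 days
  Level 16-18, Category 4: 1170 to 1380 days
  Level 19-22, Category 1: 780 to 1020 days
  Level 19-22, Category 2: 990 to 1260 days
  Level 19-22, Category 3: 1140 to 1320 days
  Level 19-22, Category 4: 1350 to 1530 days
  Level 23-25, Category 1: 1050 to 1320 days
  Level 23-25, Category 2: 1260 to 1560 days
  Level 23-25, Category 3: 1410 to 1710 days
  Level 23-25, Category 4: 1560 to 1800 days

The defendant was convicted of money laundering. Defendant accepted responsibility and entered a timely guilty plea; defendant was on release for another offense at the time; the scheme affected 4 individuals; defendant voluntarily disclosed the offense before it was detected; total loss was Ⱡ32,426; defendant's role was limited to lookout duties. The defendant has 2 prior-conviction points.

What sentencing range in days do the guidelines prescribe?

510-630 days

Base offense level for money laundering: 13.
R1 applies (level before this adjustment is 13 ≥ 5, so +5): 13 + 5 = 18.
R2 applies (level before this adjustment is 18 ≥ 7, so +4): 18 + 4 = 22.
R3 applies: 22 + 2 = 24.
R4 applies: 24 − 3 = 21.
R5 applies: 21 − 1 = 20.
R6 applies: 20 − 2 = 18.
Final offense level: 18.
Criminal history: 2 prior points → Category 1 (0-4).
Level 18 falls in the 16-18 band.
Grid: Level 16-18 × Category 1 = 510-630 days.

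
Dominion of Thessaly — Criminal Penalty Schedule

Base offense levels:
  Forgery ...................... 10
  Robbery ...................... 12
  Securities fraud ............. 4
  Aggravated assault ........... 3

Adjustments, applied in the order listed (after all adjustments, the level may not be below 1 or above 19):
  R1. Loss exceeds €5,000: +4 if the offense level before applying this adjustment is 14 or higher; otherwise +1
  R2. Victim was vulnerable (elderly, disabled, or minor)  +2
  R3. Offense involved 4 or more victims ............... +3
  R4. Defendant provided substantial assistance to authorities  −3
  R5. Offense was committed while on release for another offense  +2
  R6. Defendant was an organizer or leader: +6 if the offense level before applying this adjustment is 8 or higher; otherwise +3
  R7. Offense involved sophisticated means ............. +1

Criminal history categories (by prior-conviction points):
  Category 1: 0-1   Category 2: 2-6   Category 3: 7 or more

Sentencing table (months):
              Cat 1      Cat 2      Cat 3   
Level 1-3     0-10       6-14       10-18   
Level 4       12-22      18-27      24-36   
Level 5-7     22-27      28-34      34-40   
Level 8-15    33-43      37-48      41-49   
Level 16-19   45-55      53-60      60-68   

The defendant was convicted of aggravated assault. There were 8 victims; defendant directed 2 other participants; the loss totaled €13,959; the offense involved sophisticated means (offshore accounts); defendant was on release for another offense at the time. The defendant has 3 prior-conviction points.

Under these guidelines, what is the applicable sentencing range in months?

53-60 months

Base offense level for aggravated assault: 3.
R1 applies (level before this adjustment is 3 < 14, so +1): 3 + 1 = 4.
R2 does not apply.
R3 applies: 4 + 3 = 7.
R4 does not apply.
R5 applies: 7 + 2 = 9.
R6 applies (level before this adjustment is 9 ≥ 8, so +6): 9 + 6 = 15.
R7 applies: 15 + 1 = 16.
Final offense level: 16.
Criminal history: 3 prior points → Category 2 (2-6).
Level 16 falls in the 16-19 band.
Grid: Level 16-19 × Category 2 = 53-60 months.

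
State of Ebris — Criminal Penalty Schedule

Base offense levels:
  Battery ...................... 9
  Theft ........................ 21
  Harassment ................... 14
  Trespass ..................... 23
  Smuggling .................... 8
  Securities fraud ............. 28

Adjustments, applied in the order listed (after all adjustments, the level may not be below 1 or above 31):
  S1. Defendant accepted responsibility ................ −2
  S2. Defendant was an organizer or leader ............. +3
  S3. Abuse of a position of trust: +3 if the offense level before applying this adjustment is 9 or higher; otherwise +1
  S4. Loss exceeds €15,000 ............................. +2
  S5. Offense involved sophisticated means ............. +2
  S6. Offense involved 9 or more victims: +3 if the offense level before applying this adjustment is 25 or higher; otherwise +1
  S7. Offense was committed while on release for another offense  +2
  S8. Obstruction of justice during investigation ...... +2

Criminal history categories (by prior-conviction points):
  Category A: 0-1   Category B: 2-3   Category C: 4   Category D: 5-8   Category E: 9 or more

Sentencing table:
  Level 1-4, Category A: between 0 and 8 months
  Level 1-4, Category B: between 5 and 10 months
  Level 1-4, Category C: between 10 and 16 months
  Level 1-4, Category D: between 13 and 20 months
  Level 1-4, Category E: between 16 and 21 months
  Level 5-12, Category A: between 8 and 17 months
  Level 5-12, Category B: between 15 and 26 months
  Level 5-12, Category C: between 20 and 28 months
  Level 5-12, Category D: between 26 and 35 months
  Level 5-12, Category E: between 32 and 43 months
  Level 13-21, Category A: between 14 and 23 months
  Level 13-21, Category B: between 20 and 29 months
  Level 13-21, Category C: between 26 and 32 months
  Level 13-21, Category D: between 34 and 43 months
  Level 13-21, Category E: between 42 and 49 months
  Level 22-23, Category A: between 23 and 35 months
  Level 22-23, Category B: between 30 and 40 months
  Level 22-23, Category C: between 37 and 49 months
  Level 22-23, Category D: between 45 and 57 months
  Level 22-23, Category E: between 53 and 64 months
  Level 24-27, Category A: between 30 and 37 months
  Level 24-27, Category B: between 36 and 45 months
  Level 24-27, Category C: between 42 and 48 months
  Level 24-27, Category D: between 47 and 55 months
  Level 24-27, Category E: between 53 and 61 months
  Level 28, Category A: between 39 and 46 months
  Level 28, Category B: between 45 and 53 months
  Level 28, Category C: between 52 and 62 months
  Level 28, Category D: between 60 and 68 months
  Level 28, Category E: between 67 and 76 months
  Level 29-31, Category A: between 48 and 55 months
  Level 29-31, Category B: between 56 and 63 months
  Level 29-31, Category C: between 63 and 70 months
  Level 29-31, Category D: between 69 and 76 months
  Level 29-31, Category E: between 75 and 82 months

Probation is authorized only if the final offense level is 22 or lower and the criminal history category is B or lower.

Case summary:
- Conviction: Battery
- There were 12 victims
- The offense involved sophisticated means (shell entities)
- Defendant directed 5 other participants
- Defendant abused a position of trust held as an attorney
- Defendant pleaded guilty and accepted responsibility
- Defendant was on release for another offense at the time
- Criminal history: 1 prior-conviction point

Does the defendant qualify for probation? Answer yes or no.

Yes

Base offense level for battery: 9.
S1 applies: 9 − 2 = 7.
S2 applies: 7 + 3 = 10.
S3 applies (level before this adjustment is 10 ≥ 9, so +3): 10 + 3 = 13.
S4 does not apply.
S5 applies: 13 + 2 = 15.
S6 applies (level before this adjustment is 15 < 25, so +1): 15 + 1 = 16.
S7 applies: 16 + 2 = 18.
Final offense level: 18.
Criminal history: 1 prior point → Category A (0-1).
Level 18 falls in the 13-21 band.
Grid: Level 13-21 × Category A = 14-23 months.
Probation check: level 18 ≤ 22 and category A ≤ B → eligible.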